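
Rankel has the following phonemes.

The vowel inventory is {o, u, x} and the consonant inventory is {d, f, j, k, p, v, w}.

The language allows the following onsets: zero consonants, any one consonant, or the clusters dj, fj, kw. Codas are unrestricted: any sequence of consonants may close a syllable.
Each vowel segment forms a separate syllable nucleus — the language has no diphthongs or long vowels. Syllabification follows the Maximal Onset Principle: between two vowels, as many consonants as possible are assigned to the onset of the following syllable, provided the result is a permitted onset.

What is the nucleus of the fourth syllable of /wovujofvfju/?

Vowels present: o, u, o, u; each is a nucleus, giving 4 syllables.
The fourth nucleus (vowel 4 from the left) is /u/.

u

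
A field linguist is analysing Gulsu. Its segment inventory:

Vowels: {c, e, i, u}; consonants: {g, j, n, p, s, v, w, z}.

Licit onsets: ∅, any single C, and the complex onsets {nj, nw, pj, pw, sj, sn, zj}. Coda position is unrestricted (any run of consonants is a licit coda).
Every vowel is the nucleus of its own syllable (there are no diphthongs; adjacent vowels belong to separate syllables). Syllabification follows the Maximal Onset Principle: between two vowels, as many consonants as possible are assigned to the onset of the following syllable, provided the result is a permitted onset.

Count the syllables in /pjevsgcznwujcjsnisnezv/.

6

The vowels are e, c, u, c, i, e — 6 nuclei, so 6 syllables.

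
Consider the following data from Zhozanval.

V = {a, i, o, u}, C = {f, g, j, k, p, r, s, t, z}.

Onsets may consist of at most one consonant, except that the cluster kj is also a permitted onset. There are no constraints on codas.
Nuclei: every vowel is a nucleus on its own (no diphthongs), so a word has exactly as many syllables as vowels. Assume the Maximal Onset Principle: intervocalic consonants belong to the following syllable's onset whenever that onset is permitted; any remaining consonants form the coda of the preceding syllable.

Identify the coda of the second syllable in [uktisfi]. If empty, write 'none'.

The vowels are u, i, i — 3 nuclei, so 3 syllables.
Between /u/ (V1) and /i/ (V2): /kt/; trying suffixes from longest down, /t/ is the first permitted one, so coda /k/ | onset /t/.
Between /i/ (V2) and /i/ (V3): cluster /sf/ — the longest permitted-onset suffix is /f/; onset = /f/, preceding coda = /s/.
Result: uk.tis.fi.
Syllable 2 is /tis/: onset /t/, nucleus /i/, coda /s/.

s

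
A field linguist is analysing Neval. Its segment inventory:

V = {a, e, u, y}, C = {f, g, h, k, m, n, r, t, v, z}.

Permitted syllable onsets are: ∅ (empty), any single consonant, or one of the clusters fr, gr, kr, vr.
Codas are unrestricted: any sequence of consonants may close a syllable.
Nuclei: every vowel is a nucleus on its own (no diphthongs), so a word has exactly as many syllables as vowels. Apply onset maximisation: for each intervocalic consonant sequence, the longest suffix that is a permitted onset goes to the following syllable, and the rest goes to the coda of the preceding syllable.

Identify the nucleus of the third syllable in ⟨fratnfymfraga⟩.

Vowels present: a, y, a, a; each is a nucleus, giving 4 syllables.
The third nucleus (vowel 3 from the left) is /a/.

a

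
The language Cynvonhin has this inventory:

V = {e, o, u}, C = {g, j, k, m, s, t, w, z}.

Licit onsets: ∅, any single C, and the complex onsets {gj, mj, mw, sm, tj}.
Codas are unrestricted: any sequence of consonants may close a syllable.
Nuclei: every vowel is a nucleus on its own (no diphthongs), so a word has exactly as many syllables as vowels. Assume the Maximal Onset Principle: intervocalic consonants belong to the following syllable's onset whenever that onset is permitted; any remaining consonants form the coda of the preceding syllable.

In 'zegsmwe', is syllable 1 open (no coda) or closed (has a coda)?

The vowels are e, e — 2 nuclei, so 2 syllables.
σ1/σ2 boundary: cluster /gsmw/ — the longest permitted-onset suffix is /mw/; onset = /mw/, preceding coda = /gs/.
So the parse is zegs.mwe.
Syllable 1 is /zegs/ with coda /gs/, so it is closed.

closed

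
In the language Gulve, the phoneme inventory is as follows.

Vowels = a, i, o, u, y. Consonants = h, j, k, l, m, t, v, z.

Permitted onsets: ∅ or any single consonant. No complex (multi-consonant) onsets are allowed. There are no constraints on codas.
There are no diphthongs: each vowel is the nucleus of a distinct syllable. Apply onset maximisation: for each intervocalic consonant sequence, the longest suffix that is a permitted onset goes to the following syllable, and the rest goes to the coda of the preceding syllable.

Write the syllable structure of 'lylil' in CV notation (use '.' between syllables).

CV.CVC

The vowels are y, i — 2 nuclei, so 2 syllables.
Between /y/ (V1) and /i/ (V2): /l/ is a single consonant, so it becomes the next onset.
Putting it together: ly.lil.
Mapping each syllable to C/V: /ly/ → CV, /lil/ → CVC.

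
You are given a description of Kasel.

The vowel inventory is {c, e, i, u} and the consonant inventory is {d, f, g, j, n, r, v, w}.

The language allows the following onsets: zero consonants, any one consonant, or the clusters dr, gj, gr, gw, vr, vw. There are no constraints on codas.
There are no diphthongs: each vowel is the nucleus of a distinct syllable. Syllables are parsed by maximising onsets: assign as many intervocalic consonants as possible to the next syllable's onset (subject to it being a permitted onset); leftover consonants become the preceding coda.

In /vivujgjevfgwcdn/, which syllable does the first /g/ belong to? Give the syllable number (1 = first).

3

Nuclei (vowels): i, u, e, c → 4 syllables.
V1 /i/ – V2 /u/: just /v/ — single C goes to the following onset.
V2 /u/ – V3 /e/: /jgj/; trying suffixes from longest down, /gj/ is the first permitted one, so coda /j/ | onset /gj/.
V3 /e/ – V4 /c/: /vfgw/; trying suffixes from longest down, /gw/ is the first permitted one, so coda /vf/ | onset /gw/.
Putting it together: vi.vuj.gjevf.gwcdn.
The first /g/ is in the onset of syllable 3 (/gjevf/).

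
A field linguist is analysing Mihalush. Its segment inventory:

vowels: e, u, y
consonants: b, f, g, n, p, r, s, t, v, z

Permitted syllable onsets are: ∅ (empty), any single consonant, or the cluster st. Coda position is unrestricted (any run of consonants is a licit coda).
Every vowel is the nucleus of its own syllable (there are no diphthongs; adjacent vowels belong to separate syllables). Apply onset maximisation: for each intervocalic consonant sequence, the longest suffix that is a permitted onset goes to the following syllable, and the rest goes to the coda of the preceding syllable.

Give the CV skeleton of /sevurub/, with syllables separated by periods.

The vowels are e, u, u — 3 nuclei, so 3 syllables.
Between /e/ (V1) and /u/ (V2): /v/ is a single consonant, so it becomes the next onset.
Between /u/ (V2) and /u/ (V3): /r/ is a single consonant, so it becomes the next onset.
Result: se.vu.rub.
Mapping each syllable to C/V: /se/ → CV, /vu/ → CV, /rub/ → CVC.

CV.CV.CVC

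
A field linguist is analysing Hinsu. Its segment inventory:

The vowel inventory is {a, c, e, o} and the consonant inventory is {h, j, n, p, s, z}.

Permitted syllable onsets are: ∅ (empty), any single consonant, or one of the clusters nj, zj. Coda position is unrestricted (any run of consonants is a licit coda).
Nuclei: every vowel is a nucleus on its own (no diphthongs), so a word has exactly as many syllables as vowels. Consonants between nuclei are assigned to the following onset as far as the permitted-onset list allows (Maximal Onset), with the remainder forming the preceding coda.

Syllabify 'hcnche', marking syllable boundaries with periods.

The vowels are c, c, e — 3 nuclei, so 3 syllables.
/c…c/ gap (V1→V2): just /n/ — single C goes to the following onset.
/c…e/ gap (V2→V3): just /h/ — single C goes to the following onset.

hc.nc.he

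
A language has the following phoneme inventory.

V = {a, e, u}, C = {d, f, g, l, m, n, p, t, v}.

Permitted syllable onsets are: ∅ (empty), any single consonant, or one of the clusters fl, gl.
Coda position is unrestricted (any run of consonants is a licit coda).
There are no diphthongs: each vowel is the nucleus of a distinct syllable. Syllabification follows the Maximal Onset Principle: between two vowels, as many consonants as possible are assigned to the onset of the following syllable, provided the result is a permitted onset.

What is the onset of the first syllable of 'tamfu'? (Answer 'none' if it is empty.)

Vowels present: a, u; each is a nucleus, giving 2 syllables.
Between /a/ (V1) and /u/ (V2): /mf/ splits as /m/ + /f/ (/f/ is the longest suffix that is a licit onset).
Putting it together: tam.fu.
Syllable 1 is /tam/: onset /t/, nucleus /a/, coda /m/.

t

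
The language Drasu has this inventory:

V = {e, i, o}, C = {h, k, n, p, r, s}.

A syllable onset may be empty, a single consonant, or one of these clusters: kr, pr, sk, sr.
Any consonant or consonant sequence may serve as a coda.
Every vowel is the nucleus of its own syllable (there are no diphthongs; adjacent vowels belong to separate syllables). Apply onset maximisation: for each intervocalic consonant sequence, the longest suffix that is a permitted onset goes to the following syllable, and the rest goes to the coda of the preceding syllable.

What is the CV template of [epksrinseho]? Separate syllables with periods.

Vowels present: e, i, e, o; each is a nucleus, giving 4 syllables.
/e…i/ gap (V1→V2): /pksr/; trying suffixes from longest down, /sr/ is the first permitted one, so coda /pk/ | onset /sr/.
/i…e/ gap (V2→V3): /ns/ splits as /n/ + /s/ (/s/ is the longest suffix that is a licit onset).
/e…o/ gap (V3→V4): /h/ is a single consonant, so it becomes the next onset.
So the parse is epk.srin.se.ho.
Mapping each syllable to C/V: /epk/ → VCC, /srin/ → CCVC, /se/ → CV, /ho/ → CV.

VCC.CCVC.CV.CV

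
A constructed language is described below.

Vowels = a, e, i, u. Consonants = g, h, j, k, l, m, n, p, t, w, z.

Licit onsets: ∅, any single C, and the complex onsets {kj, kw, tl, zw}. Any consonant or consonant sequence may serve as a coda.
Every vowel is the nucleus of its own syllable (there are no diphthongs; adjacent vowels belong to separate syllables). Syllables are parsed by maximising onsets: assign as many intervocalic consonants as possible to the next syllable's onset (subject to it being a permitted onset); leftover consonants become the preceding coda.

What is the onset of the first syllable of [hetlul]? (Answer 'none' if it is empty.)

h

The vowels are e, u — 2 nuclei, so 2 syllables.
V1 /e/ – V2 /u/: /tl/ is a licit onset in full, so it all attaches to the next syllable.
Putting it together: he.tlul.
Syllable 1 is /he/: onset /h/, nucleus /e/, coda ∅.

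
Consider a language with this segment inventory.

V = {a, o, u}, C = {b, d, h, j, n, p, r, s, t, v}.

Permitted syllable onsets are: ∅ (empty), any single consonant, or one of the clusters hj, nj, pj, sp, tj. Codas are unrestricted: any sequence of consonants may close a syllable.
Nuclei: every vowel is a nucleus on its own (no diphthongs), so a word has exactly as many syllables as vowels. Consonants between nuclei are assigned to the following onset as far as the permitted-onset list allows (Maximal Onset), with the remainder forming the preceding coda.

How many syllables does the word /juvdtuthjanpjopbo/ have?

Vowels present: u, u, a, o, o; each is a nucleus, giving 5 syllables.

5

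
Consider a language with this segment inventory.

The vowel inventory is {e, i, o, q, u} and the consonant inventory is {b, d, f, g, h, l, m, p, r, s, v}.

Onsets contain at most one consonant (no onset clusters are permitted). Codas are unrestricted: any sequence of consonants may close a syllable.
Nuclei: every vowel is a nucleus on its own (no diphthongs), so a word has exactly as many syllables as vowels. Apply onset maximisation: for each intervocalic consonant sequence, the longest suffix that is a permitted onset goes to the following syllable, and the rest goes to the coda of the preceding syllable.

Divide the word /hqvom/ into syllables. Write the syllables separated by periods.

Vowels present: q, o; each is a nucleus, giving 2 syllables.
/q…o/ gap (V1→V2): just /v/ — single C goes to the following onset.

hq.vom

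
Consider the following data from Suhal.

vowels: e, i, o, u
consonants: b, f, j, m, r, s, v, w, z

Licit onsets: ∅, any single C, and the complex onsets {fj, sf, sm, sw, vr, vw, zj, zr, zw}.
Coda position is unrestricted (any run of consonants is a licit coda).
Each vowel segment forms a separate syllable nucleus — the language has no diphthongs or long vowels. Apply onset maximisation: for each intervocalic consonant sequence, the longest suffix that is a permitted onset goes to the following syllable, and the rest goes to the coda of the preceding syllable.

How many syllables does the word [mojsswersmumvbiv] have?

4

The vowels are o, e, u, i — 4 nuclei, so 4 syllables.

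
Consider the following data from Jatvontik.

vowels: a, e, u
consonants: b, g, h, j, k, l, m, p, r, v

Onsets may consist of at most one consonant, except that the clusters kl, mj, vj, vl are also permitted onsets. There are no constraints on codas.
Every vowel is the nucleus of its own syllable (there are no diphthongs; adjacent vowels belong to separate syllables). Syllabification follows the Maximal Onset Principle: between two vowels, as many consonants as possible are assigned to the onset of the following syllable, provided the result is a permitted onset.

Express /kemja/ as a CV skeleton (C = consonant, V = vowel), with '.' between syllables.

Nuclei (vowels): e, a → 2 syllables.
/e…a/ gap (V1→V2): /mj/ is a licit onset in full, so it all attaches to the next syllable.
So the parse is ke.mja.
Mapping each syllable to C/V: /ke/ → CV, /mja/ → CCV.

CV.CCV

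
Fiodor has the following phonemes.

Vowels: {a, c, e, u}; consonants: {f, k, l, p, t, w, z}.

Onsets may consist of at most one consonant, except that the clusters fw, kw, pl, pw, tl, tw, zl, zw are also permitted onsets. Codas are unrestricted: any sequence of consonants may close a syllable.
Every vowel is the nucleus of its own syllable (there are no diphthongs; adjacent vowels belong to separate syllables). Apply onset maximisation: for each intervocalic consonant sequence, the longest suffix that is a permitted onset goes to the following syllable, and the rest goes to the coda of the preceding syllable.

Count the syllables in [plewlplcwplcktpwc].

4

Nuclei (vowels): e, c, c, c → 4 syllables.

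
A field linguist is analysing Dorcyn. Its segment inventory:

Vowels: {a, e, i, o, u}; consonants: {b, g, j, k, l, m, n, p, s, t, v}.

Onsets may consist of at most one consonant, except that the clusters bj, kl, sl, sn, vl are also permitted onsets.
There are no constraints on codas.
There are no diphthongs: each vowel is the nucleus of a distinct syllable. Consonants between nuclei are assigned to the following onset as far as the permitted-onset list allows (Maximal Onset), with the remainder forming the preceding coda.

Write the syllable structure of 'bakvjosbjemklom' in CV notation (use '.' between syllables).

Nuclei (vowels): a, o, e, o → 4 syllables.
V1 /a/ – V2 /o/: /kvj/; trying suffixes from longest down, /j/ is the first permitted one, so coda /kv/ | onset /j/.
V2 /o/ – V3 /e/: /sbj/ splits as /s/ + /bj/ (/bj/ is the longest suffix that is a licit onset).
V3 /e/ – V4 /o/: /mkl/ — longest licit onset from the right is /kl/, leaving /m/ as coda.
Syllabification: bakv.jos.bjem.klom.
Mapping each syllable to C/V: /bakv/ → CVCC, /jos/ → CVC, /bjem/ → CCVC, /klom/ → CCVC.

CVCC.CVC.CCVC.CCVC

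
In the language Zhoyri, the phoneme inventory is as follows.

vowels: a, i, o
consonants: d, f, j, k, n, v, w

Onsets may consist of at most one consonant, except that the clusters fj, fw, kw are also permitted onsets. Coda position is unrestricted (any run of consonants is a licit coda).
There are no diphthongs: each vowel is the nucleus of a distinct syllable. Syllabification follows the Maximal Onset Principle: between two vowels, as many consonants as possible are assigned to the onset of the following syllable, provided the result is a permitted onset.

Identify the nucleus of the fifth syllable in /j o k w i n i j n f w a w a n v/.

The vowels are o, i, i, a, a — 5 nuclei, so 5 syllables.
The fifth nucleus (vowel 5 from the left) is /a/.

a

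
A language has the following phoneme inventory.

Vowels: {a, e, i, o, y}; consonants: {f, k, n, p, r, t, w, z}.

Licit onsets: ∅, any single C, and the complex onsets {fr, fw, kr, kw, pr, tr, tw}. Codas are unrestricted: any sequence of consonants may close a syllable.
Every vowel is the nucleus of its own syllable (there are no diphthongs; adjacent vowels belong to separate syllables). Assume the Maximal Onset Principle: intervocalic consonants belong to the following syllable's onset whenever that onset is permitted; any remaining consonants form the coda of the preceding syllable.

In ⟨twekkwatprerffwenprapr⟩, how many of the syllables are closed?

5

The vowels are e, a, e, e, a — 5 nuclei, so 5 syllables.
Between /e/ (V1) and /a/ (V2): /kkw/; trying suffixes from longest down, /kw/ is the first permitted one, so coda /k/ | onset /kw/.
Between /a/ (V2) and /e/ (V3): /tpr/ — longest licit onset from the right is /pr/, leaving /t/ as coda.
Between /e/ (V3) and /e/ (V4): /rffw/; trying suffixes from longest down, /fw/ is the first permitted one, so coda /rf/ | onset /fw/.
Between /e/ (V4) and /a/ (V5): cluster /npr/ — the longest permitted-onset suffix is /pr/; onset = /pr/, preceding coda = /n/.
Syllabification: twek.kwat.prerf.fwen.prapr.
Classifying each syllable: /twek/ (closed), /kwat/ (closed), /prerf/ (closed), /fwen/ (closed), /prapr/ (closed).
Closed syllables: 5.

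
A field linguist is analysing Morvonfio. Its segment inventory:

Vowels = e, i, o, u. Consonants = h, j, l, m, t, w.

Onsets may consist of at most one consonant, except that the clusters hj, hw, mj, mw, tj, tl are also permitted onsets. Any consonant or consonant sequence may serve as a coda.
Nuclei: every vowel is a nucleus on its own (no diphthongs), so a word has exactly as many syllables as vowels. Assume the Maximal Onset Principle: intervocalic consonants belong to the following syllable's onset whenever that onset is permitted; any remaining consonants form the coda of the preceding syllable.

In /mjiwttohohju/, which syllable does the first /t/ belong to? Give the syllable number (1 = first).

Nuclei (vowels): i, o, o, u → 4 syllables.
σ1/σ2 boundary: /wtt/ — longest licit onset from the right is /t/, leaving /wt/ as coda.
σ2/σ3 boundary: just /h/ — single C goes to the following onset.
σ3/σ4 boundary: /hj/ — entire cluster is a permitted onset → onset /hj/, coda ∅.
Syllabification: mjiwt.to.ho.hju.
The first /t/ is in the coda of syllable 1 (/mjiwt/).

1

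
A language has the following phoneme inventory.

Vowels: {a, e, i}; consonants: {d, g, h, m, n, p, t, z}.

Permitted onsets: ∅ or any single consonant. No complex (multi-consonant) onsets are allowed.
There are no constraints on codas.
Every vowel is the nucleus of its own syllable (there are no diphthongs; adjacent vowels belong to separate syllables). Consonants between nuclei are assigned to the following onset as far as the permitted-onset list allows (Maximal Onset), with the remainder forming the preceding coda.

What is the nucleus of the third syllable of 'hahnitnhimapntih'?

The vowels are a, i, i, a, i — 5 nuclei, so 5 syllables.
The third nucleus (vowel 3 from the left) is /i/.

i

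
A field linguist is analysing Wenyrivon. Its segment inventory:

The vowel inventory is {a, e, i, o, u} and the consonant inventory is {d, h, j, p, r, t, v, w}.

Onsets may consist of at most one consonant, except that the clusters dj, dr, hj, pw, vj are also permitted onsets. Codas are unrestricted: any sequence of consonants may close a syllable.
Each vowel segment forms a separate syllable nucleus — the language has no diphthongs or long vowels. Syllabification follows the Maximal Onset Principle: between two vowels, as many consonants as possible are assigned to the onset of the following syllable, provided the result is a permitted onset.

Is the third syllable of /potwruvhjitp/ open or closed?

closed

The vowels are o, u, i — 3 nuclei, so 3 syllables.
Between /o/ (V1) and /u/ (V2): cluster /twr/ — the longest permitted-onset suffix is /r/; onset = /r/, preceding coda = /tw/.
Between /u/ (V2) and /i/ (V3): /vhj/ splits as /v/ + /hj/ (/hj/ is the longest suffix that is a licit onset).
Result: potw.ruv.hjitp.
Syllable 3 is /hjitp/ with coda /tp/, so it is closed.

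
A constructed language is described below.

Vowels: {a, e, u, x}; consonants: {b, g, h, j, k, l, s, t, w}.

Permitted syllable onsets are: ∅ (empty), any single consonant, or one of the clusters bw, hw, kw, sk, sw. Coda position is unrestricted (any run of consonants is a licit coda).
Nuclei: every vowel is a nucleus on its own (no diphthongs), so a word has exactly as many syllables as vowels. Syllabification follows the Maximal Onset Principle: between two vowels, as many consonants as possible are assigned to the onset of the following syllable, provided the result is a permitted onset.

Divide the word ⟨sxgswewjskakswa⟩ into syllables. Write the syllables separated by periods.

Vowels present: x, e, a, a; each is a nucleus, giving 4 syllables.
/x…e/ gap (V1→V2): /gsw/ splits as /g/ + /sw/ (/sw/ is the longest suffix that is a licit onset).
/e…a/ gap (V2→V3): cluster /wjsk/ — the longest permitted-onset suffix is /sk/; onset = /sk/, preceding coda = /wj/.
/a…a/ gap (V3→V4): /ksw/; trying suffixes from longest down, /sw/ is the first permitted one, so coda /k/ | onset /sw/.

sxg.swewj.skak.swa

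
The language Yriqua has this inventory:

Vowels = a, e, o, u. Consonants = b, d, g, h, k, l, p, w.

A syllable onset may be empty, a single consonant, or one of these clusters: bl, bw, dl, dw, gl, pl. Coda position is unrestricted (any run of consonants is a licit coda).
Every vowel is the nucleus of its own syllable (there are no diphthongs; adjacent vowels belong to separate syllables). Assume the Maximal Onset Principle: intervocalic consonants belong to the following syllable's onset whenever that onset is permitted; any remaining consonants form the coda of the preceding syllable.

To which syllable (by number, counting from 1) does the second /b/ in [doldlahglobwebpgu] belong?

4

Nuclei (vowels): o, a, o, e, u → 5 syllables.
/o…a/ gap (V1→V2): cluster /ldl/ — the longest permitted-onset suffix is /dl/; onset = /dl/, preceding coda = /l/.
/a…o/ gap (V2→V3): /hgl/ — longest licit onset from the right is /gl/, leaving /h/ as coda.
/o…e/ gap (V3→V4): cluster /bw/ — /bw/ is itself a permitted onset, so the whole cluster goes right; preceding coda = ∅.
/e…u/ gap (V4→V5): /bpg/; trying suffixes from longest down, /g/ is the first permitted one, so coda /bp/ | onset /g/.
Result: dol.dlah.glo.bwebp.gu.
The second /b/ is in the coda of syllable 4 (/bwebp/).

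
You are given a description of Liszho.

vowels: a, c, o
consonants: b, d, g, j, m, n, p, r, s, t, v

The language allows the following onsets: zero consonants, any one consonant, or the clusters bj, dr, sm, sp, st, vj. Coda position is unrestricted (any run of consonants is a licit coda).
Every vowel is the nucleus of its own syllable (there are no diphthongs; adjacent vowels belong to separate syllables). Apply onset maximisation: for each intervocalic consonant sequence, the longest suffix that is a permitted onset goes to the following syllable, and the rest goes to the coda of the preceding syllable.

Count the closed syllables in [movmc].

1

Nuclei (vowels): o, c → 2 syllables.
Between /o/ (V1) and /c/ (V2): /vm/ splits as /v/ + /m/ (/m/ is the longest suffix that is a licit onset).
Result: mov.mc.
Classifying each syllable: /mov/ (closed), /mc/ (open).
Closed syllables: 1.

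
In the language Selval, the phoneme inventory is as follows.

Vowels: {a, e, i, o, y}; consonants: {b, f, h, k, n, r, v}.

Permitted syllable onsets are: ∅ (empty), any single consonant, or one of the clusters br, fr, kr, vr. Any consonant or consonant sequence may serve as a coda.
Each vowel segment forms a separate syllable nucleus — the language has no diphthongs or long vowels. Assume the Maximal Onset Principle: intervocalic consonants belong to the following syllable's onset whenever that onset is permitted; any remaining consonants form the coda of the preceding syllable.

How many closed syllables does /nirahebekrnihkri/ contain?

2

The vowels are i, a, e, e, i, i — 6 nuclei, so 6 syllables.
Between /i/ (V1) and /a/ (V2): /r/ is a single consonant, so it becomes the next onset.
Between /a/ (V2) and /e/ (V3): just /h/ — single C goes to the following onset.
Between /e/ (V3) and /e/ (V4): /b/ → onset of the next syllable (single consonants are always licit onsets).
Between /e/ (V4) and /i/ (V5): cluster /krn/ — the longest permitted-onset suffix is /n/; onset = /n/, preceding coda = /kr/.
Between /i/ (V5) and /i/ (V6): /hkr/ splits as /h/ + /kr/ (/kr/ is the longest suffix that is a licit onset).
Syllabification: ni.ra.he.bekr.nih.kri.
Classifying each syllable: /ni/ (open), /ra/ (open), /he/ (open), /bekr/ (closed), /nih/ (closed), /kri/ (open).
Closed syllables: 2.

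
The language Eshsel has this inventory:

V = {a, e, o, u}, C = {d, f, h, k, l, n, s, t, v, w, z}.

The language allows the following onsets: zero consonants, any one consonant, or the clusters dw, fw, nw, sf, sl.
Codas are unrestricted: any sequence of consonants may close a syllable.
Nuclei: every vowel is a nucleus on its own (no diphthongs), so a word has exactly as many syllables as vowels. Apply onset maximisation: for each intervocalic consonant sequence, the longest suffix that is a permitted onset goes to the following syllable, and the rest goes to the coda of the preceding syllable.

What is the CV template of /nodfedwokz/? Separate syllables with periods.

Nuclei (vowels): o, e, o → 3 syllables.
V1 /o/ – V2 /e/: /df/ splits as /d/ + /f/ (/f/ is the longest suffix that is a licit onset).
V2 /e/ – V3 /o/: /dw/ is a licit onset in full, so it all attaches to the next syllable.
Syllabification: nod.fe.dwokz.
Mapping each syllable to C/V: /nod/ → CVC, /fe/ → CV, /dwokz/ → CCVCC.

CVC.CV.CCVCC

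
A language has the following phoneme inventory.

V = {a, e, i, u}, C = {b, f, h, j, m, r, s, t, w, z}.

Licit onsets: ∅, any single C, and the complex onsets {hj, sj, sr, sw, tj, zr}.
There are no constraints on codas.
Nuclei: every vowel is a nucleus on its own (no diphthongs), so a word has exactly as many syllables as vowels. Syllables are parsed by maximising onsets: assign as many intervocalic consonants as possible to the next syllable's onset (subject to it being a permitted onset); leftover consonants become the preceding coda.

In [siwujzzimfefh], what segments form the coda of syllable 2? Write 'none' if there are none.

Nuclei (vowels): i, u, i, e → 4 syllables.
V1 /i/ – V2 /u/: /w/ is a single consonant, so it becomes the next onset.
V2 /u/ – V3 /i/: /jzz/ splits as /jz/ + /z/ (/z/ is the longest suffix that is a licit onset).
V3 /i/ – V4 /e/: /mf/ splits as /m/ + /f/ (/f/ is the longest suffix that is a licit onset).
Putting it together: si.wujz.zim.fefh.
Syllable 2 is /wujz/: onset /w/, nucleus /u/, coda /jz/.

jz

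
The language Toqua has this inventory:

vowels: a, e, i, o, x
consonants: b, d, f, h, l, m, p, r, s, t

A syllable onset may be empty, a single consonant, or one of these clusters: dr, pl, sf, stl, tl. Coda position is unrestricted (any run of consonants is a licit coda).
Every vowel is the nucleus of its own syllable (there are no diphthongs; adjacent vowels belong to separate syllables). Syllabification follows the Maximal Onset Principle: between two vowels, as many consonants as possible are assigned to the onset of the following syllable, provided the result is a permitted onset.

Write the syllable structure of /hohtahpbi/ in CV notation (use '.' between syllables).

Vowels present: o, a, i; each is a nucleus, giving 3 syllables.
σ1/σ2 boundary: /ht/ — longest licit onset from the right is /t/, leaving /h/ as coda.
σ2/σ3 boundary: /hpb/; trying suffixes from longest down, /b/ is the first permitted one, so coda /hp/ | onset /b/.
Result: hoh.tahp.bi.
Mapping each syllable to C/V: /hoh/ → CVC, /tahp/ → CVCC, /bi/ → CV.

CVC.CVCC.CV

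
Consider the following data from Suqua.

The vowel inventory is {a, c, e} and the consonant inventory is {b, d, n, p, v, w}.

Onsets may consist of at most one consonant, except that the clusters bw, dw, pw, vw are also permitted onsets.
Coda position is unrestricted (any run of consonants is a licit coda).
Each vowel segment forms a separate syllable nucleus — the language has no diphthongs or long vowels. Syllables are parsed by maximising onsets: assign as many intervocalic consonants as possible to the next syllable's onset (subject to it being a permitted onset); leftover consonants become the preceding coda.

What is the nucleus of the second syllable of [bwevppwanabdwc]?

a

The vowels are e, a, a, c — 4 nuclei, so 4 syllables.
The second nucleus (vowel 2 from the left) is /a/.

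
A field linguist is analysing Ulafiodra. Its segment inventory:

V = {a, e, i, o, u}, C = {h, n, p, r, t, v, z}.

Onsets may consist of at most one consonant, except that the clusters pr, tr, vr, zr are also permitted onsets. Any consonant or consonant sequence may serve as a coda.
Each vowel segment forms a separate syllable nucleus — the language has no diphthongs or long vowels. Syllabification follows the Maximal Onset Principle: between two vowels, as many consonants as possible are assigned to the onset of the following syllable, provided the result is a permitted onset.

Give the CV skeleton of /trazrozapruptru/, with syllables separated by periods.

The vowels are a, o, a, u, u — 5 nuclei, so 5 syllables.
/a…o/ gap (V1→V2): /zr/ is a licit onset in full, so it all attaches to the next syllable.
/o…a/ gap (V2→V3): just /z/ — single C goes to the following onset.
/a…u/ gap (V3→V4): /pr/ is a licit onset in full, so it all attaches to the next syllable.
/u…u/ gap (V4→V5): /ptr/ splits as /p/ + /tr/ (/tr/ is the longest suffix that is a licit onset).
Syllabification: tra.zro.za.prup.tru.
Mapping each syllable to C/V: /tra/ → CCV, /zro/ → CCV, /za/ → CV, /prup/ → CCVC, /tru/ → CCV.

CCV.CCV.CV.CCVC.CCV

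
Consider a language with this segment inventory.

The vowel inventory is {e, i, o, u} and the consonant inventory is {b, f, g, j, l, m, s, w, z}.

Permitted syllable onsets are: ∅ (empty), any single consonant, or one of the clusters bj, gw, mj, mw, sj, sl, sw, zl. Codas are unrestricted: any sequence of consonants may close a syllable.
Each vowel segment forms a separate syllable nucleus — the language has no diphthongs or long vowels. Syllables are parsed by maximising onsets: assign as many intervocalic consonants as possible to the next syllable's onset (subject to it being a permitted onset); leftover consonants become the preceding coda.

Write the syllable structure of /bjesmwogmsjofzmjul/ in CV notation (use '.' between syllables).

CCVC.CCVCC.CCVCC.CCVC

Nuclei (vowels): e, o, o, u → 4 syllables.
Between /e/ (V1) and /o/ (V2): /smw/ — longest licit onset from the right is /mw/, leaving /s/ as coda.
Between /o/ (V2) and /o/ (V3): /gmsj/; trying suffixes from longest down, /sj/ is the first permitted one, so coda /gm/ | onset /sj/.
Between /o/ (V3) and /u/ (V4): cluster /fzmj/ — the longest permitted-onset suffix is /mj/; onset = /mj/, preceding coda = /fz/.
Result: bjes.mwogm.sjofz.mjul.
Mapping each syllable to C/V: /bjes/ → CCVC, /mwogm/ → CCVCC, /sjofz/ → CCVCC, /mjul/ → CCVC.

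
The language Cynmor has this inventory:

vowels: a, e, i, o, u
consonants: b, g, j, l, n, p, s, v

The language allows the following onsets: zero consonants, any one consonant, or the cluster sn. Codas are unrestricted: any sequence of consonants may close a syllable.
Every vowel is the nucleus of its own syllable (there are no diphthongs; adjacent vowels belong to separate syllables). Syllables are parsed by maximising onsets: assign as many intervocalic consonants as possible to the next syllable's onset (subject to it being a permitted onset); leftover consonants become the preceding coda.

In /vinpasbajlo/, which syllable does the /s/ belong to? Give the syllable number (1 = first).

The vowels are i, a, a, o — 4 nuclei, so 4 syllables.
/i…a/ gap (V1→V2): cluster /np/ — the longest permitted-onset suffix is /p/; onset = /p/, preceding coda = /n/.
/a…a/ gap (V2→V3): /sb/ splits as /s/ + /b/ (/b/ is the longest suffix that is a licit onset).
/a…o/ gap (V3→V4): /jl/; trying suffixes from longest down, /l/ is the first permitted one, so coda /j/ | onset /l/.
So the parse is vin.pas.baj.lo.
The /s/ is in the coda of syllable 2 (/pas/).

2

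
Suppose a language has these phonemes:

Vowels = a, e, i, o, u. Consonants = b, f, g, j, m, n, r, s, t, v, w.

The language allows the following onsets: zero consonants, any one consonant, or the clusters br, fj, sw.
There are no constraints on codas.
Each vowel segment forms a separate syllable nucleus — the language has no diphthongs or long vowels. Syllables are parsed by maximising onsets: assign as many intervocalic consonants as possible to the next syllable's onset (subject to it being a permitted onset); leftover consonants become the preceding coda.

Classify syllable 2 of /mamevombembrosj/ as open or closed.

The vowels are a, e, o, e, o — 5 nuclei, so 5 syllables.
Between /a/ (V1) and /e/ (V2): /m/ → onset of the next syllable (single consonants are always licit onsets).
Between /e/ (V2) and /o/ (V3): just /v/ — single C goes to the following onset.
Between /o/ (V3) and /e/ (V4): /mb/; trying suffixes from longest down, /b/ is the first permitted one, so coda /m/ | onset /b/.
Between /e/ (V4) and /o/ (V5): /mbr/ — longest licit onset from the right is /br/, leaving /m/ as coda.
Result: ma.me.vom.bem.brosj.
Syllable 2 is /me/; it ends in its nucleus with no coda, so it is open.

open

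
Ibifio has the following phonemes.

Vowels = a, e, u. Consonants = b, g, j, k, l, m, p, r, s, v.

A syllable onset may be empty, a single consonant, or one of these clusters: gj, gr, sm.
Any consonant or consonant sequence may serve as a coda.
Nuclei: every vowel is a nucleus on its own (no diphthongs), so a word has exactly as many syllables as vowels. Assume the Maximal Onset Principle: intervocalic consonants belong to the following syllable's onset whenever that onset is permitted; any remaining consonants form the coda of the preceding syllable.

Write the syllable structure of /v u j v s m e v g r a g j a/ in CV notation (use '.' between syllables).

CVCC.CCVC.CCV.CCV

Vowels present: u, e, a, a; each is a nucleus, giving 4 syllables.
Between /u/ (V1) and /e/ (V2): /jvsm/ splits as /jv/ + /sm/ (/sm/ is the longest suffix that is a licit onset).
Between /e/ (V2) and /a/ (V3): /vgr/ splits as /v/ + /gr/ (/gr/ is the longest suffix that is a licit onset).
Between /a/ (V3) and /a/ (V4): /gj/ — entire cluster is a permitted onset → onset /gj/, coda ∅.
Result: vujv.smev.gra.gja.
Mapping each syllable to C/V: /vujv/ → CVCC, /smev/ → CCVC, /gra/ → CCV, /gja/ → CCV.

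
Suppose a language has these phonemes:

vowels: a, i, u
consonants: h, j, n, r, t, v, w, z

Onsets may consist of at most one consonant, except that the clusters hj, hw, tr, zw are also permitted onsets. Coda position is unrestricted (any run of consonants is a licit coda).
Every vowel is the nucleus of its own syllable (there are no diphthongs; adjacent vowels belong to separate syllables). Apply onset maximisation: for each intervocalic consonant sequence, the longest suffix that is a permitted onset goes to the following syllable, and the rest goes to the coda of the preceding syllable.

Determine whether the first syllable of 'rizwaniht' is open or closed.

Nuclei (vowels): i, a, i → 3 syllables.
Between /i/ (V1) and /a/ (V2): /zw/ — entire cluster is a permitted onset → onset /zw/, coda ∅.
Between /a/ (V2) and /i/ (V3): /n/ → onset of the next syllable (single consonants are always licit onsets).
Putting it together: ri.zwa.niht.
Syllable 1 is /ri/; it ends in its nucleus with no coda, so it is open.

open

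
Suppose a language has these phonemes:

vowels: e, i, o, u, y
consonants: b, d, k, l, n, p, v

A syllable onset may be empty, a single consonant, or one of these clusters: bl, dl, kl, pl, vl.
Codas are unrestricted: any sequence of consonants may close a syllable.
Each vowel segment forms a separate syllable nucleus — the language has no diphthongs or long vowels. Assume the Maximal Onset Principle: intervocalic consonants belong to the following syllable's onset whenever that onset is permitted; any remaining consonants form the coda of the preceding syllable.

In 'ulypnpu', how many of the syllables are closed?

The vowels are u, y, u — 3 nuclei, so 3 syllables.
/u…y/ gap (V1→V2): /l/ is a single consonant, so it becomes the next onset.
/y…u/ gap (V2→V3): /pnp/ — longest licit onset from the right is /p/, leaving /pn/ as coda.
Result: u.lypn.pu.
Classifying each syllable: /u/ (open), /lypn/ (closed), /pu/ (open).
Closed syllables: 1.

1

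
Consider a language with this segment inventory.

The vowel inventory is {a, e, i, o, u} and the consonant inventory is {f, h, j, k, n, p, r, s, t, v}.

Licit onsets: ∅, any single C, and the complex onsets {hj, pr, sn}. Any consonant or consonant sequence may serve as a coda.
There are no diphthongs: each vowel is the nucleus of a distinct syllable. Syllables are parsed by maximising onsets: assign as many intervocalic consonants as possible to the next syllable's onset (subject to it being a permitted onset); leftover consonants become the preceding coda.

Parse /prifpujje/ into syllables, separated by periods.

prif.puj.je

Nuclei (vowels): i, u, e → 3 syllables.
σ1/σ2 boundary: cluster /fp/ — the longest permitted-onset suffix is /p/; onset = /p/, preceding coda = /f/.
σ2/σ3 boundary: cluster /jj/ — the longest permitted-onset suffix is /j/; onset = /j/, preceding coda = /j/.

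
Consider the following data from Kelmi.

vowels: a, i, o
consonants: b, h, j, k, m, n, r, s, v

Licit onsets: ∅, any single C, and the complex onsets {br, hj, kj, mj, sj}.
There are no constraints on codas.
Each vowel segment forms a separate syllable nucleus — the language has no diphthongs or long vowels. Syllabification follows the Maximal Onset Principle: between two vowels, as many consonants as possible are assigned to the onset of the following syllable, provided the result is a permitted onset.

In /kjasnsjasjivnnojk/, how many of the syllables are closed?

Vowels present: a, a, i, o; each is a nucleus, giving 4 syllables.
/a…a/ gap (V1→V2): /snsj/ splits as /sn/ + /sj/ (/sj/ is the longest suffix that is a licit onset).
/a…i/ gap (V2→V3): cluster /sj/ — /sj/ is itself a permitted onset, so the whole cluster goes right; preceding coda = ∅.
/i…o/ gap (V3→V4): /vnn/; trying suffixes from longest down, /n/ is the first permitted one, so coda /vn/ | onset /n/.
So the parse is kjasn.sja.sjivn.nojk.
Classifying each syllable: /kjasn/ (closed), /sja/ (open), /sjivn/ (closed), /nojk/ (closed).
Closed syllables: 3.

3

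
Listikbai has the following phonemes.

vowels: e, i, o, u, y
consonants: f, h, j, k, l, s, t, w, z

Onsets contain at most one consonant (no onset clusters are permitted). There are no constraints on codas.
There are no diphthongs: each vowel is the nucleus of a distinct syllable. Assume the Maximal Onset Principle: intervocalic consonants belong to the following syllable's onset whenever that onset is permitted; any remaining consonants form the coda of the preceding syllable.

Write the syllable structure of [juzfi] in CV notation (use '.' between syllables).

Nuclei (vowels): u, i → 2 syllables.
/u…i/ gap (V1→V2): /zf/ — longest licit onset from the right is /f/, leaving /z/ as coda.
Result: juz.fi.
Mapping each syllable to C/V: /juz/ → CVC, /fi/ → CV.

CVC.CV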